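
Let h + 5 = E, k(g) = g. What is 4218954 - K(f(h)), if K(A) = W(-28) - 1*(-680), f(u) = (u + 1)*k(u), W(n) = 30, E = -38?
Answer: 4218244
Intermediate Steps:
h = -43 (h = -5 - 38 = -43)
f(u) = u*(1 + u) (f(u) = (u + 1)*u = (1 + u)*u = u*(1 + u))
K(A) = 710 (K(A) = 30 - 1*(-680) = 30 + 680 = 710)
4218954 - K(f(h)) = 4218954 - 1*710 = 4218954 - 710 = 4218244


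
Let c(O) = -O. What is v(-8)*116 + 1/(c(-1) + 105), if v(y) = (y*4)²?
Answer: 12591105/106 ≈ 1.1878e+5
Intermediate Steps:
v(y) = 16*y² (v(y) = (4*y)² = 16*y²)
v(-8)*116 + 1/(c(-1) + 105) = (16*(-8)²)*116 + 1/(-1*(-1) + 105) = (16*64)*116 + 1/(1 + 105) = 1024*116 + 1/106 = 118784 + 1/106 = 12591105/106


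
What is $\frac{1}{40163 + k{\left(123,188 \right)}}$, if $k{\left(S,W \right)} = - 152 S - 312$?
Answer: $\frac{1}{21155} \approx 4.727 \cdot 10^{-5}$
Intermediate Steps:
$k{\left(S,W \right)} = -312 - 152 S$
$\frac{1}{40163 + k{\left(123,188 \right)}} = \frac{1}{40163 - 19008} = \frac{1}{21155}$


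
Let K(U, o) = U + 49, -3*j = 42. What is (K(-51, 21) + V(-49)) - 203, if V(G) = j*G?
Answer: 481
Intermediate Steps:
j = -14 (j = -1/3*42 = -14)
K(U, o) = 49 + U
V(G) = -14*G
(K(-51, 21) + V(-49)) - 203 = ((49 - 51) - 14*(-49)) - 203 = (-2 + 686) - 203 = 684 - 203 = 481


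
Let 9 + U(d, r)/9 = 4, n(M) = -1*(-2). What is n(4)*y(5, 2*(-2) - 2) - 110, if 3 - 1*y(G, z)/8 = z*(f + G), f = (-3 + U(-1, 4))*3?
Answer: -13406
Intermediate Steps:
n(M) = 2
U(d, r) = -45 (U(d, r) = -81 + 9*4 = -81 + 36 = -45)
f = -144 (f = (-3 - 45)*3 = -48*3 = -144)
y(G, z) = 24 - 8*z*(-144 + G)
n(4)*y(5, 2*(-2) - 2) - 110 = 2*(24 + 1152*(2*(-2) - 2) - 8*5*(2*(-2) - 2)) - 110 = 2*(24 + 1152*(-4 - 2) - 8*5*(-4 - 2)) - 110 = 2*(24 + 1152*(-6) - 8*5*(-6)) - 110 = 2*(24 - 6912 + 240) - 110 = 2*(-6648) - 110 = -13296 - 110 = -13406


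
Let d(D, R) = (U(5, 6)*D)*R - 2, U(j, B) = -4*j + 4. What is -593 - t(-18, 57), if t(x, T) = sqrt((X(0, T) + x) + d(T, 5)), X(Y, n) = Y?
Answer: -593 - 2*I*sqrt(1145) ≈ -593.0 - 67.676*I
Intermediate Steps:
U(j, B) = 4 - 4*j
d(D, R) = -2 - 16*D*R (d(D, R) = ((4 - 4*5)*D)*R - 2 = ((4 - 20)*D)*R - 2 = (-16*D)*R - 2 = -16*D*R - 2 = -2 - 16*D*R)
t(x, T) = sqrt(-2 + x - 80*T) (t(x, T) = sqrt((0 + x) + (-2 - 16*T*5)) = sqrt(x + (-2 - 80*T)) = sqrt(-2 + x - 80*T))
-593 - t(-18, 57) = -593 - sqrt(-2 - 18 - 80*57) = -593 - sqrt(-2 - 18 - 4560) = -593 - sqrt(-4580) = -593 - 2*I*sqrt(1145)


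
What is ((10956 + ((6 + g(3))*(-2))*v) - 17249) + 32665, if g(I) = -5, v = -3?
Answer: 26378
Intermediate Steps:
((10956 + ((6 + g(3))*(-2))*v) - 17249) + 32665 = ((10956 + ((6 - 5)*(-2))*(-3)) - 17249) + 32665 = ((10956 + (1*(-2))*(-3)) - 17249) + 32665 = ((10956 - 2*(-3)) - 17249) + 32665 = ((10956 + 6) - 17249) + 32665 = (10962 - 17249) + 32665 = -6287 + 32665 = 26378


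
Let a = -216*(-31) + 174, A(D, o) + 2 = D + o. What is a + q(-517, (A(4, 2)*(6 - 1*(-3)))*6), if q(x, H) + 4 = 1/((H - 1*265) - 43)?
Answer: 631671/92 ≈ 6866.0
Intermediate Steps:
A(D, o) = -2 + D + o (A(D, o) = -2 + (D + o) = -2 + D + o)
a = 6870 (a = 6696 + 174 = 6870)
q(x, H) = -4 + 1/(-308 + H) (q(x, H) = -4 + 1/((H - 1*265) - 43) = -4 + 1/((H - 265) - 43) = -4 + 1/((-265 + H) - 43) = -4 + 1/(-308 + H))
a + q(-517, (A(4, 2)*(6 - 1*(-3)))*6) = 6870 + (1233 - 4*(-2 + 4 + 2)*(6 - 1*(-3))*6)/(-308 + ((-2 + 4 + 2)*(6 - 1*(-3)))*6) = 6870 + (1233 - 4*4*(6 + 3)*6)/(-308 + (4*(6 + 3))*6) = 6870 + (1233 - 4*4*9*6)/(-308 + (4*9)*6) = 6870 + (1233 - 144*6)/(-308 + 36*6) = 6870 + (1233 - 4*216)/(-308 + 216) = 6870 + (1233 - 864)/(-92) = 6870 - 1/92*369 = 6870 - 369/92 = 631671/92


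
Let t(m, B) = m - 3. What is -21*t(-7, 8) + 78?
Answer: 288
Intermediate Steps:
t(m, B) = -3 + m
-21*t(-7, 8) + 78 = -21*(-3 - 7) + 78 = -21*(-10) + 78 = 210 + 78 = 288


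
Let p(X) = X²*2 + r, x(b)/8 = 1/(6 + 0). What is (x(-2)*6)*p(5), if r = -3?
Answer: 376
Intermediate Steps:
x(b) = 4/3 (x(b) = 8/(6 + 0) = 8/6 = 8*(⅙) = 4/3)
p(X) = -3 + 2*X² (p(X) = X²*2 - 3 = 2*X² - 3 = -3 + 2*X²)
(x(-2)*6)*p(5) = ((4/3)*6)*(-3 + 2*5²) = 8*(-3 + 2*25) = 8*(-3 + 50) = 8*47 = 376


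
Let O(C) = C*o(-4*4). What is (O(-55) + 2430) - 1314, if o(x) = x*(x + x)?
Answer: -27044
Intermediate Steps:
o(x) = 2*x² (o(x) = x*(2*x) = 2*x²)
O(C) = 512*C (O(C) = C*(2*(-4*4)²) = C*(2*(-16)²) = C*(2*256) = C*512 = 512*C)
(O(-55) + 2430) - 1314 = (512*(-55) + 2430) - 1314 = (-28160 + 2430) - 1314 = -25730 - 1314 = -27044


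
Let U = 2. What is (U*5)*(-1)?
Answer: -10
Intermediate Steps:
(U*5)*(-1) = (2*5)*(-1) = 10*(-1) = -10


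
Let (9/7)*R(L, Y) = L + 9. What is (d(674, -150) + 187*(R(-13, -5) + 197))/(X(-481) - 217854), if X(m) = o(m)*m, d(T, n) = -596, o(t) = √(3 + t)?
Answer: -298805381/1829652149 + 11875187*I*√478/32933738682 ≈ -0.16331 + 0.0078834*I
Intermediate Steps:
R(L, Y) = 7 + 7*L/9 (R(L, Y) = 7*(L + 9)/9 = 7*(9 + L)/9 = 7 + 7*L/9)
X(m) = m*√(3 + m) (X(m) = √(3 + m)*m = m*√(3 + m))
(d(674, -150) + 187*(R(-13, -5) + 197))/(X(-481) - 217854) = (-596 + 187*((7 + (7/9)*(-13)) + 197))/(-481*√(3 - 481) - 217854) = (-596 + 187*((7 - 91/9) + 197))/(-481*I*√478 - 217854) = (-596 + 187*(-28/9 + 197))/(-481*I*√478 - 217854) = (-596 + 187*(1745/9))/(-481*I*√478 - 217854) = (-596 + 326315/9)/(-217854 - 481*I*√478) = 320951/(9*(-217854 - 481*I*√478))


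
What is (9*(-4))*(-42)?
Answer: 1512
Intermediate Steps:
(9*(-4))*(-42) = -36*(-42) = 1512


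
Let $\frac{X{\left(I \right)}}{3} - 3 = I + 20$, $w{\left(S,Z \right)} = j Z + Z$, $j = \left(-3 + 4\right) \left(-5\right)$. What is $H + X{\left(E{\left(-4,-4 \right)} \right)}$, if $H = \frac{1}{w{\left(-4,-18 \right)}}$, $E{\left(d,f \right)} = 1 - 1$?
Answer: $\frac{4969}{72} \approx 69.014$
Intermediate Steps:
$j = -5$ ($j = 1 \left(-5\right) = -5$)
$w{\left(S,Z \right)} = - 4 Z$ ($w{\left(S,Z \right)} = - 5 Z + Z = - 4 Z$)
$E{\left(d,f \right)} = 0$
$X{\left(I \right)} = 69 + 3 I$ ($X{\left(I \right)} = 9 + 3 \left(I + 20\right) = 9 + 3 \left(20 + I\right) = 9 + \left(60 + 3 I\right) = 69 + 3 I$)
$H = \frac{1}{72}$ ($H = \frac{1}{\left(-4\right) \left(-18\right)} = \frac{1}{72} \approx 0.013889$)
$H + X{\left(E{\left(-4,-4 \right)} \right)} = \frac{1}{72} + \left(69 + 3 \cdot 0\right) = \frac{1}{72} + \left(69 + 0\right) = \frac{1}{72} + 69 = \frac{4969}{72}$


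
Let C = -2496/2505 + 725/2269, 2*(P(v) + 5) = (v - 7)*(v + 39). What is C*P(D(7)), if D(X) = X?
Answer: 1282433/378923 ≈ 3.3844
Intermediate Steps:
P(v) = -5 + (-7 + v)*(39 + v)/2 (P(v) = -5 + ((v - 7)*(v + 39))/2 = -5 + ((-7 + v)*(39 + v))/2 = -5 + (-7 + v)*(39 + v)/2)
C = -1282433/1894615 (C = -2496*1/2505 + 725*(1/2269) = -832/835 + 725/2269 = -1282433/1894615 ≈ -0.67688)
C*P(D(7)) = -1282433*(-283/2 + (½)*7² + 16*7)/1894615 = -1282433*(-283/2 + (½)*49 + 112)/1894615 = -1282433*(-283/2 + 49/2 + 112)/1894615 = -1282433/1894615*(-5) = 1282433/378923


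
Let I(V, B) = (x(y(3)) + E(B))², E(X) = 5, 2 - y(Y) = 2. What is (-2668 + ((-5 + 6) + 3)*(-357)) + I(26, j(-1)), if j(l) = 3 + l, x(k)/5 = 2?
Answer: -3871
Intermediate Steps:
y(Y) = 0 (y(Y) = 2 - 1*2 = 2 - 2 = 0)
x(k) = 10 (x(k) = 5*2 = 10)
I(V, B) = 225 (I(V, B) = (10 + 5)² = 15² = 225)
(-2668 + ((-5 + 6) + 3)*(-357)) + I(26, j(-1)) = (-2668 + ((-5 + 6) + 3)*(-357)) + 225 = (-2668 + (1 + 3)*(-357)) + 225 = (-2668 + 4*(-357)) + 225 = (-2668 - 1428) + 225 = -4096 + 225 = -3871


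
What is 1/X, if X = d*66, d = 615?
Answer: 1/40590 ≈ 2.4637e-5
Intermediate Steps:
X = 40590 (X = 615*66 = 40590)
1/X = 1/40590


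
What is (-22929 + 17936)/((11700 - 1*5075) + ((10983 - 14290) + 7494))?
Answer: -4993/10812 ≈ -0.46180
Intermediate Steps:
(-22929 + 17936)/((11700 - 1*5075) + ((10983 - 14290) + 7494)) = -4993/((11700 - 5075) + (-3307 + 7494)) = -4993/(6625 + 4187) = -4993/10812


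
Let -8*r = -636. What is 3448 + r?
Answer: 7055/2 ≈ 3527.5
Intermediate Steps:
r = 159/2 (r = -1/8*(-636) = 159/2 ≈ 79.500)
3448 + r = 3448 + 159/2 = 7055/2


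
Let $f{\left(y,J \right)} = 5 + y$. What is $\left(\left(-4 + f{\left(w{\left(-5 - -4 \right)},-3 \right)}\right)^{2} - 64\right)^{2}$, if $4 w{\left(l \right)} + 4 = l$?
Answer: $\frac{1046529}{256} \approx 4088.0$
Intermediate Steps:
$w{\left(l \right)} = -1 + \frac{l}{4}$
$\left(\left(-4 + f{\left(w{\left(-5 - -4 \right)},-3 \right)}\right)^{2} - 64\right)^{2} = \left(\left(-4 + \left(5 - \left(1 - \frac{-5 - -4}{4}\right)\right)\right)^{2} - 64\right)^{2} = \left(\left(-4 + \left(5 - \left(1 - \frac{-5 + 4}{4}\right)\right)\right)^{2} - 64\right)^{2} = \left(\left(-4 + \left(5 + \left(-1 + \frac{1}{4} \left(-1\right)\right)\right)\right)^{2} - 64\right)^{2} = \left(\left(-4 + \left(5 - \frac{5}{4}\right)\right)^{2} - 64\right)^{2} = \left(\left(-4 + \frac{15}{4}\right)^{2} - 64\right)^{2} = \left(\left(- \frac{1}{4}\right)^{2} - 64\right)^{2} = \left(\frac{1}{16} - 64\right)^{2} = \left(- \frac{1023}{16}\right)^{2} = \frac{1046529}{256}$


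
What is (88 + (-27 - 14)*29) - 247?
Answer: -1348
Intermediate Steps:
(88 + (-27 - 14)*29) - 247 = (88 - 41*29) - 247 = (88 - 1189) - 247 = -1101 - 247 = -1348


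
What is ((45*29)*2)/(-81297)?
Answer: -290/9033 ≈ -0.032104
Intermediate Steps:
((45*29)*2)/(-81297) = (1305*2)*(-1/81297) = 2610*(-1/81297) = -290/9033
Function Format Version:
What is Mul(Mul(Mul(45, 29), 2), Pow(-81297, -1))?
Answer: Rational(-290, 9033) ≈ -0.032104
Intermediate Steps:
Mul(Mul(Mul(45, 29), 2), Pow(-81297, -1)) = Mul(Mul(1305, 2), Rational(-1, 81297)) = Mul(2610, Rational(-1, 81297)) = Rational(-290, 9033)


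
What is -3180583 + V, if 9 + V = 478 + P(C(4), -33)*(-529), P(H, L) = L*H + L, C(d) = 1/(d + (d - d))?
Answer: -12633171/4 ≈ -3.1583e+6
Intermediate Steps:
C(d) = 1/d (C(d) = 1/(d + 0) = 1/d)
P(H, L) = L + H*L (P(H, L) = H*L + L = L + H*L)
V = 89161/4 (V = -9 + (478 - 33*(1 + 1/4)*(-529)) = -9 + (478 - 33*(1 + ¼)*(-529)) = -9 + (478 - 33*5/4*(-529)) = -9 + (478 - 165/4*(-529)) = -9 + (478 + 87285/4) = -9 + 89197/4 = 89161/4 ≈ 22290.)
-3180583 + V = -3180583 + 89161/4 = -12633171/4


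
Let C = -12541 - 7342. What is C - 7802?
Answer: -27685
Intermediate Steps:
C = -19883
C - 7802 = -19883 - 7802 = -27685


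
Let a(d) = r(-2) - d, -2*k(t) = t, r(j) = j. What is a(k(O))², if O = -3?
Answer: 49/4 ≈ 12.250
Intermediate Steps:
k(t) = -t/2
a(d) = -2 - d
a(k(O))² = (-2 - (-1)*(-3)/2)² = (-2 - 1*3/2)² = (-2 - 3/2)² = (-7/2)² = 49/4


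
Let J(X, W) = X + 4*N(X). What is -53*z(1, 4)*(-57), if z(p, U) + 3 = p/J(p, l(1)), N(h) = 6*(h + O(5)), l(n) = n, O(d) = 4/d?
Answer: -1987818/221 ≈ -8994.7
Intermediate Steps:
N(h) = 24/5 + 6*h (N(h) = 6*(h + 4/5) = 6*(h + 4*(⅕)) = 6*(h + ⅘) = 6*(⅘ + h) = 24/5 + 6*h)
J(X, W) = 96/5 + 25*X (J(X, W) = X + 4*(24/5 + 6*X) = X + (96/5 + 24*X) = 96/5 + 25*X)
z(p, U) = -3 + p/(96/5 + 25*p)
-53*z(1, 4)*(-57) = -106*(-144 - 185*1)/(96 + 125*1)*(-57) = -106*(-144 - 185)/(96 + 125)*(-57) = -106*(-329)/221*(-57) = -53*(-658/221)*(-57) = (34874/221)*(-57) = -1987818/221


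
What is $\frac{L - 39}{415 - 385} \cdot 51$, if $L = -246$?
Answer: $- \frac{969}{2} \approx -484.5$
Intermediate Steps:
$\frac{L - 39}{415 - 385} \cdot 51 = \frac{-246 - 39}{415 - 385} \cdot 51 = - \frac{285}{30} \cdot 51 = \left(-285\right) \frac{1}{30} \cdot 51 = \left(- \frac{19}{2}\right) 51 = - \frac{969}{2}$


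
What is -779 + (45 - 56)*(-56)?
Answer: -163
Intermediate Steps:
-779 + (45 - 56)*(-56) = -779 - 11*(-56) = -779 + 616 = -163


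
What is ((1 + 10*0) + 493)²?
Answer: 244036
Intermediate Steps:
((1 + 10*0) + 493)² = ((1 + 0) + 493)² = (1 + 493)² = 494² = 244036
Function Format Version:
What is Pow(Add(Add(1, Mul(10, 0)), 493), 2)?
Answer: 244036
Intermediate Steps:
Pow(Add(Add(1, Mul(10, 0)), 493), 2) = Pow(Add(Add(1, 0), 493), 2) = Pow(Add(1, 493), 2) = Pow(494, 2) = 244036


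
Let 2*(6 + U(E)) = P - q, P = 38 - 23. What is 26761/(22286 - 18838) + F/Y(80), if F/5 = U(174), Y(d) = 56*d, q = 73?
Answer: 426021/55168 ≈ 7.7222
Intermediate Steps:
P = 15
U(E) = -35 (U(E) = -6 + (15 - 1*73)/2 = -6 + (15 - 73)/2 = -6 + (½)*(-58) = -6 - 29 = -35)
F = -175 (F = 5*(-35) = -175)
26761/(22286 - 18838) + F/Y(80) = 26761/(22286 - 18838) - 175/(56*80) = 26761/3448 - 175/4480 = 26761*(1/3448) - 175*1/4480 = 26761/3448 - 5/128 = 426021/55168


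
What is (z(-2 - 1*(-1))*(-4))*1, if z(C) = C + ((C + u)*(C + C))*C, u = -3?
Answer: 36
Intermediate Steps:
z(C) = C + 2*C**2*(-3 + C) (z(C) = C + ((C - 3)*(C + C))*C = C + ((-3 + C)*(2*C))*C = C + (2*C*(-3 + C))*C = C + 2*C**2*(-3 + C))
(z(-2 - 1*(-1))*(-4))*1 = (((-2 - 1*(-1))*(1 - 6*(-2 - 1*(-1)) + 2*(-2 - 1*(-1))**2))*(-4))*1 = (((-2 + 1)*(1 - 6*(-2 + 1) + 2*(-2 + 1)**2))*(-4))*1 = (-(1 - 6*(-1) + 2*(-1)**2)*(-4))*1 = (-(1 + 6 + 2*1)*(-4))*1 = (-(1 + 6 + 2)*(-4))*1 = (-1*9*(-4))*1 = -9*(-4)*1 = 36*1 = 36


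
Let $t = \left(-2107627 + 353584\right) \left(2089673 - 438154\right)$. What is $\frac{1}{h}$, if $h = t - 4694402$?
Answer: $- \frac{1}{2896840035719} \approx -3.452 \cdot 10^{-13}$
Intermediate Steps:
$t = -2896835341317$ ($t = \left(-1754043\right) 1651519 = -2896835341317$)
$h = -2896840035719$ ($h = -2896835341317 - 4694402 = -2896840035719$)
$\frac{1}{h} = \frac{1}{-2896840035719} = - \frac{1}{2896840035719}$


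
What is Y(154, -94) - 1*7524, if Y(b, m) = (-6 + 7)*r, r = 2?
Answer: -7522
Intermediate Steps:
Y(b, m) = 2 (Y(b, m) = (-6 + 7)*2 = 1*2 = 2)
Y(154, -94) - 1*7524 = 2 - 1*7524 = 2 - 7524 = -7522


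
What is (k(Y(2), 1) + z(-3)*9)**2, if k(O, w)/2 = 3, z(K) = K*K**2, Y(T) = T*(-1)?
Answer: 56169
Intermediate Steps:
Y(T) = -T
z(K) = K**3
k(O, w) = 6 (k(O, w) = 2*3 = 6)
(k(Y(2), 1) + z(-3)*9)**2 = (6 + (-3)**3*9)**2 = (6 - 27*9)**2 = (6 - 243)**2 = (-237)**2 = 56169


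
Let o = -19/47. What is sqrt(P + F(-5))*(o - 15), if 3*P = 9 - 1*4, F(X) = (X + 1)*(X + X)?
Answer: -3620*sqrt(15)/141 ≈ -99.434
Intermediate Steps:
F(X) = 2*X*(1 + X) (F(X) = (1 + X)*(2*X) = 2*X*(1 + X))
o = -19/47 (o = -19*1/47 = -19/47 ≈ -0.40426)
P = 5/3 (P = (9 - 1*4)/3 = (9 - 4)/3 = (1/3)*5 = 5/3 ≈ 1.6667)
sqrt(P + F(-5))*(o - 15) = sqrt(5/3 + 2*(-5)*(1 - 5))*(-19/47 - 15) = sqrt(5/3 + 2*(-5)*(-4))*(-724/47) = sqrt(5/3 + 40)*(-724/47) = sqrt(125/3)*(-724/47) = (5*sqrt(15)/3)*(-724/47) = -3620*sqrt(15)/141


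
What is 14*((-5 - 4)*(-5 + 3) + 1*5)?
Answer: 322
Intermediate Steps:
14*((-5 - 4)*(-5 + 3) + 1*5) = 14*(-9*(-2) + 5) = 14*(18 + 5) = 14*23 = 322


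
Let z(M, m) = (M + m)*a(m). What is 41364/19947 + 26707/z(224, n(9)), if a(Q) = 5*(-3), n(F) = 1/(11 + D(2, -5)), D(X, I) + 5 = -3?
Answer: -131178223/22373885 ≈ -5.8630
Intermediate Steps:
D(X, I) = -8 (D(X, I) = -5 - 3 = -8)
n(F) = 1/3 (n(F) = 1/(11 - 8) = 1/3)
a(Q) = -15
z(M, m) = -15*M - 15*m (z(M, m) = (M + m)*(-15) = -15*M - 15*m)
41364/19947 + 26707/z(224, n(9)) = 41364/19947 + 26707/(-15*224 - 15*1/3) = 41364*(1/19947) + 26707/(-3360 - 5) = 13788/6649 + 26707/(-3365) = 13788/6649 + 26707*(-1/3365) = 13788/6649 - 26707/3365 = -131178223/22373885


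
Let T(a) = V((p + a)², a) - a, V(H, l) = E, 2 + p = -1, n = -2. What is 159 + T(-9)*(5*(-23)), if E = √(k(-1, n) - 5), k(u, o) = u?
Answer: -876 - 115*I*√6 ≈ -876.0 - 281.69*I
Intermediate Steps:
p = -3 (p = -2 - 1 = -3)
E = I*√6 (E = √(-1 - 5) = √(-6) = I*√6 ≈ 2.4495*I)
V(H, l) = I*√6
T(a) = -a + I*√6 (T(a) = I*√6 - a = -a + I*√6)
159 + T(-9)*(5*(-23)) = 159 + (-1*(-9) + I*√6)*(5*(-23)) = 159 + (9 + I*√6)*(-115) = 159 + (-1035 - 115*I*√6) = -876 - 115*I*√6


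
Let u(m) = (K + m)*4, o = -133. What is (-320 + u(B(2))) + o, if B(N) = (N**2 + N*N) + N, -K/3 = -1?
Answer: -401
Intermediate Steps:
K = 3 (K = -3*(-1) = 3)
B(N) = N + 2*N**2 (B(N) = (N**2 + N**2) + N = 2*N**2 + N = N + 2*N**2)
u(m) = 12 + 4*m (u(m) = (3 + m)*4 = 12 + 4*m)
(-320 + u(B(2))) + o = (-320 + (12 + 4*(2*(1 + 2*2)))) - 133 = (-320 + (12 + 4*(2*(1 + 4)))) - 133 = (-320 + (12 + 4*(2*5))) - 133 = (-320 + (12 + 4*10)) - 133 = (-320 + (12 + 40)) - 133 = (-320 + 52) - 133 = -268 - 133 = -401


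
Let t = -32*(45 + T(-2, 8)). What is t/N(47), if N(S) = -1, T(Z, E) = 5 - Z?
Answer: 1664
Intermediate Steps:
t = -1664 (t = -32*(45 + (5 - 1*(-2))) = -32*(45 + (5 + 2)) = -32*(45 + 7) = -32*52 = -1664)
t/N(47) = -1664/(-1) = -1664*(-1) = 1664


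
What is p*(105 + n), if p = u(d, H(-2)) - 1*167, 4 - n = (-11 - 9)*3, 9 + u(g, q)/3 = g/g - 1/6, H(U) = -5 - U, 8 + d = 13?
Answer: -64727/2 ≈ -32364.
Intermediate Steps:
d = 5 (d = -8 + 13 = 5)
u(g, q) = -49/2 (u(g, q) = -27 + 3*(g/g - 1/6) = -27 + 3*(1 - 1*⅙) = -27 + 3*(1 - ⅙) = -27 + 3*(⅚) = -27 + 5/2 = -49/2)
n = 64 (n = 4 - (-11 - 9)*3 = 4 - (-20)*3 = 4 - 1*(-60) = 4 + 60 = 64)
p = -383/2 (p = -49/2 - 1*167 = -49/2 - 167 = -383/2 ≈ -191.50)
p*(105 + n) = -383*(105 + 64)/2 = -383/2*169 = -64727/2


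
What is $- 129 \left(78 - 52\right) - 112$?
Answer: $-3466$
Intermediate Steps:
$- 129 \left(78 - 52\right) - 112 = \left(-129\right) 26 - 112 = -3354 - 112 = -3466$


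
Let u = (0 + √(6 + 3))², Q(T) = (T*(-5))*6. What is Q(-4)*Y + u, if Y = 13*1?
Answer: 1569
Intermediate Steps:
Q(T) = -30*T (Q(T) = -5*T*6 = -30*T)
u = 9 (u = (0 + √9)² = (0 + 3)² = 3² = 9)
Y = 13
Q(-4)*Y + u = -30*(-4)*13 + 9 = 120*13 + 9 = 1560 + 9 = 1569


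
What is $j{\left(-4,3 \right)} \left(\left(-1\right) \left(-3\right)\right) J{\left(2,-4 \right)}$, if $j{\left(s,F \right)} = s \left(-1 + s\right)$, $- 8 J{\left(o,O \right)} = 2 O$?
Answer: $60$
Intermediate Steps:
$J{\left(o,O \right)} = - \frac{O}{4}$ ($J{\left(o,O \right)} = - \frac{2 O}{8} = - \frac{O}{4}$)
$j{\left(-4,3 \right)} \left(\left(-1\right) \left(-3\right)\right) J{\left(2,-4 \right)} = - 4 \left(-1 - 4\right) \left(\left(-1\right) \left(-3\right)\right) \left(\left(- \frac{1}{4}\right) \left(-4\right)\right) = \left(-4\right) \left(-5\right) 3 \cdot 1 = 20 \cdot 3 \cdot 1 = 60 \cdot 1 = 60$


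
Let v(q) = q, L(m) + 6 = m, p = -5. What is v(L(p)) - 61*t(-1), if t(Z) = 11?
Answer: -682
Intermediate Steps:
L(m) = -6 + m
v(L(p)) - 61*t(-1) = (-6 - 5) - 61*11 = -11 - 671 = -682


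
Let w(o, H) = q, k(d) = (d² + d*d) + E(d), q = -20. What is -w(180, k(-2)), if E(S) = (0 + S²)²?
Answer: 20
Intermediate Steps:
E(S) = S⁴ (E(S) = (S²)² = S⁴)
k(d) = d⁴ + 2*d² (k(d) = (d² + d*d) + d⁴ = (d² + d²) + d⁴ = 2*d² + d⁴ = d⁴ + 2*d²)
w(o, H) = -20
-w(180, k(-2)) = -1*(-20) = 20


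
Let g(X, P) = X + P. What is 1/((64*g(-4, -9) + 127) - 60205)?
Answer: -1/60910 ≈ -1.6418e-5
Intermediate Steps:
g(X, P) = P + X
1/((64*g(-4, -9) + 127) - 60205) = 1/((64*(-9 - 4) + 127) - 60205) = 1/((64*(-13) + 127) - 60205) = 1/((-832 + 127) - 60205) = 1/(-705 - 60205) = 1/(-60910) = -1/60910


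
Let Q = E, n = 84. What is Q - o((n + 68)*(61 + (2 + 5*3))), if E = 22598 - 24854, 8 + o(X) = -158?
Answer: -2090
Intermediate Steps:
o(X) = -166 (o(X) = -8 - 158 = -166)
E = -2256
Q = -2256
Q - o((n + 68)*(61 + (2 + 5*3))) = -2256 - 1*(-166) = -2256 + 166 = -2090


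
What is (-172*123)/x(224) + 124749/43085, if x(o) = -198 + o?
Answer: -454131393/560105 ≈ -810.80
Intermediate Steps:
(-172*123)/x(224) + 124749/43085 = (-172*123)/(-198 + 224) + 124749/43085 = -21156/26 + 124749*(1/43085) = -21156*1/26 + 124749/43085 = -10578/13 + 124749/43085 = -454131393/560105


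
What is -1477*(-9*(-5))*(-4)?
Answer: 265860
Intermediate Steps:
-1477*(-9*(-5))*(-4) = -66465*(-4) = -1477*(-180) = 265860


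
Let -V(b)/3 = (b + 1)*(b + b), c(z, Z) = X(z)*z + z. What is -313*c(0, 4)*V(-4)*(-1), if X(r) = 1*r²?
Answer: 0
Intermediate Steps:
X(r) = r²
c(z, Z) = z + z³ (c(z, Z) = z²*z + z = z³ + z = z + z³)
V(b) = -6*b*(1 + b) (V(b) = -3*(b + 1)*(b + b) = -3*(1 + b)*2*b = -6*b*(1 + b))
-313*c(0, 4)*V(-4)*(-1) = -313*(0 + 0³)*(-6*(-4)*(1 - 4))*(-1) = -313*(0 + 0)*(-6*(-4)*(-3))*(-1) = -313*0*(-72)*(-1) = -0*(-1) = -313*0 = 0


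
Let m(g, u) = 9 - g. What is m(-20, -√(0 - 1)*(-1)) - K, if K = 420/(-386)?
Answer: 5807/193 ≈ 30.088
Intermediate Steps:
K = -210/193 (K = 420*(-1/386) = -210/193 ≈ -1.0881)
m(-20, -√(0 - 1)*(-1)) - K = (9 - 1*(-20)) - 1*(-210/193) = (9 + 20) + 210/193 = 29 + 210/193 = 5807/193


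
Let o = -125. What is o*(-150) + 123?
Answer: 18873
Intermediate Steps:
o*(-150) + 123 = -125*(-150) + 123 = 18750 + 123 = 18873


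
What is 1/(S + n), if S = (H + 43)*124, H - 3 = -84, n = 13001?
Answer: 1/8289 ≈ 0.00012064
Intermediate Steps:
H = -81 (H = 3 - 84 = -81)
S = -4712 (S = (-81 + 43)*124 = -38*124 = -4712)
1/(S + n) = 1/(-4712 + 13001) = 1/8289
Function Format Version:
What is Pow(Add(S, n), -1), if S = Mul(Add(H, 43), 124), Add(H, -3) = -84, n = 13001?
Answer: Rational(1, 8289) ≈ 0.00012064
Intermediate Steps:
H = -81 (H = Add(3, -84) = -81)
S = -4712 (S = Mul(Add(-81, 43), 124) = Mul(-38, 124) = -4712)
Pow(Add(S, n), -1) = Pow(Add(-4712, 13001), -1) = Pow(8289, -1) = Rational(1, 8289)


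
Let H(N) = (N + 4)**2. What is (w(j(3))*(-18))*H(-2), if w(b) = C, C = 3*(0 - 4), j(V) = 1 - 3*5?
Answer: 864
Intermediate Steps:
j(V) = -14 (j(V) = 1 - 15 = -14)
H(N) = (4 + N)**2
C = -12 (C = 3*(-4) = -12)
w(b) = -12
(w(j(3))*(-18))*H(-2) = (-12*(-18))*(4 - 2)**2 = 216*2**2 = 216*4 = 864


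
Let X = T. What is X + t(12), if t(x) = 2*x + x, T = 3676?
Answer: 3712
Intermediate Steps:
t(x) = 3*x
X = 3676
X + t(12) = 3676 + 3*12 = 3676 + 36 = 3712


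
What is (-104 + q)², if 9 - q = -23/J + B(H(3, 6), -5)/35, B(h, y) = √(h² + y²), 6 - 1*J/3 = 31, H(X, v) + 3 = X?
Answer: 2511112321/275625 ≈ 9110.6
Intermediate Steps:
H(X, v) = -3 + X
J = -75 (J = 18 - 3*31 = 18 - 93 = -75)
q = 4489/525 (q = 9 - (-23/(-75) + √((-3 + 3)² + (-5)²)/35) = 9 - (-23*(-1/75) + √(0² + 25)*(1/35)) = 9 - (23/75 + √(0 + 25)*(1/35)) = 9 - (23/75 + √25*(1/35)) = 9 - (23/75 + 5*(1/35)) = 9 - (23/75 + ⅐) = 9 - 1*236/525 = 9 - 236/525 = 4489/525 ≈ 8.5505)
(-104 + q)² = (-104 + 4489/525)² = (-50111/525)² = 2511112321/275625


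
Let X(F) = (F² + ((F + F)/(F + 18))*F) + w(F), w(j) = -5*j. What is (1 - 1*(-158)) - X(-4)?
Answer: 845/7 ≈ 120.71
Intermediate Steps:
X(F) = F² - 5*F + 2*F²/(18 + F) (X(F) = (F² + ((F + F)/(F + 18))*F) - 5*F = (F² + ((2*F)/(18 + F))*F) - 5*F = (F² + (2*F/(18 + F))*F) - 5*F = (F² + 2*F²/(18 + F)) - 5*F = F² - 5*F + 2*F²/(18 + F))
(1 - 1*(-158)) - X(-4) = (1 - 1*(-158)) - (-4)*(-90 + (-4)² + 15*(-4))/(18 - 4) = (1 + 158) - (-4)*(-90 + 16 - 60)/14 = 159 - (-4)*(-134)/14 = 159 - 1*268/7 = 159 - 268/7 = 845/7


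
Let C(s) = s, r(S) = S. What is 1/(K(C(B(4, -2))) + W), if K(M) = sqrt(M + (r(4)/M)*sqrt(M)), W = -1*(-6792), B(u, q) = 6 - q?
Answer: 1/(6792 + sqrt(8 + sqrt(2))) ≈ 0.00014717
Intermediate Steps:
W = 6792
K(M) = sqrt(M + 4/sqrt(M)) (K(M) = sqrt(M + (4/M)*sqrt(M)) = sqrt(M + 4/sqrt(M)))
1/(K(C(B(4, -2))) + W) = 1/(sqrt((6 - 1*(-2)) + 4/sqrt(6 - 1*(-2))) + 6792) = 1/(sqrt((6 + 2) + 4/sqrt(6 + 2)) + 6792) = 1/(sqrt(8 + 4/sqrt(8)) + 6792) = 1/(sqrt(8 + 4*(sqrt(2)/4)) + 6792) = 1/(sqrt(8 + sqrt(2)) + 6792) = 1/(6792 + sqrt(8 + sqrt(2)))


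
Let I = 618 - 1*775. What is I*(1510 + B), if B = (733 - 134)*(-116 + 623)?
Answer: -47916871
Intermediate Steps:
B = 303693 (B = 599*507 = 303693)
I = -157 (I = 618 - 775 = -157)
I*(1510 + B) = -157*(1510 + 303693) = -157*305203 = -47916871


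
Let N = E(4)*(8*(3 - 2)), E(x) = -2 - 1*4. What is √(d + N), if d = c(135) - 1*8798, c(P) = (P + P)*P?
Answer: 2*√6901 ≈ 166.14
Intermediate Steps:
E(x) = -6 (E(x) = -2 - 4 = -6)
c(P) = 2*P² (c(P) = (2*P)*P = 2*P²)
d = 27652 (d = 2*135² - 1*8798 = 2*18225 - 8798 = 36450 - 8798 = 27652)
N = -48 (N = -48*(3 - 2) = -48 ≈ -48.000)
√(d + N) = √(27652 - 48) = √27604 = 2*√6901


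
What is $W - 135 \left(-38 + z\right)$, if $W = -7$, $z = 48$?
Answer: $-1357$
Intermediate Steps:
$W - 135 \left(-38 + z\right) = -7 - 135 \left(-38 + 48\right) = -7 - 1350 = -1357$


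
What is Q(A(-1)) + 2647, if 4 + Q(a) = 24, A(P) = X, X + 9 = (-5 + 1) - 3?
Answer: 2667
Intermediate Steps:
X = -16 (X = -9 + ((-5 + 1) - 3) = -9 + (-4 - 3) = -9 - 7 = -16)
A(P) = -16
Q(a) = 20 (Q(a) = -4 + 24 = 20)
Q(A(-1)) + 2647 = 20 + 2647 = 2667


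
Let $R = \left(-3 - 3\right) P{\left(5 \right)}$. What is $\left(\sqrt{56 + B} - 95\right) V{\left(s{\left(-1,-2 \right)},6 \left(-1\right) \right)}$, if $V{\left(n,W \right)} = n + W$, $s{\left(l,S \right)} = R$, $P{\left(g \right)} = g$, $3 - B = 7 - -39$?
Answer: $3420 - 36 \sqrt{13} \approx 3290.2$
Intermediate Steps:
$B = -43$ ($B = 3 - \left(7 - -39\right) = 3 - \left(7 + 39\right) = 3 - 46 = -43$)
$R = -30$ ($R = \left(-3 - 3\right) 5 = \left(-6\right) 5 = -30$)
$s{\left(l,S \right)} = -30$
$V{\left(n,W \right)} = W + n$
$\left(\sqrt{56 + B} - 95\right) V{\left(s{\left(-1,-2 \right)},6 \left(-1\right) \right)} = \left(\sqrt{56 - 43} - 95\right) \left(6 \left(-1\right) - 30\right) = \left(\sqrt{13} - 95\right) \left(-6 - 30\right) = \left(-95 + \sqrt{13}\right) \left(-36\right) = 3420 - 36 \sqrt{13}$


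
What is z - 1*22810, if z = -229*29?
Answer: -29451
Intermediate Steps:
z = -6641
z - 1*22810 = -6641 - 1*22810 = -6641 - 22810 = -29451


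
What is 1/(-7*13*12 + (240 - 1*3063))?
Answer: -1/3915 ≈ -0.00025543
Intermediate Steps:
1/(-7*13*12 + (240 - 1*3063)) = 1/(-91*12 + (240 - 3063)) = 1/(-1092 - 2823) = 1/(-3915) = -1/3915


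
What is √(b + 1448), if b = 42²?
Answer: 2*√803 ≈ 56.674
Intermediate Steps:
b = 1764
√(b + 1448) = √(1764 + 1448) = √3212 = 2*√803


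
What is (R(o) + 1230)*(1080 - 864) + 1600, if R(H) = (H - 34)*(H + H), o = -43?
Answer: 1697632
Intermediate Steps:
R(H) = 2*H*(-34 + H) (R(H) = (-34 + H)*(2*H) = 2*H*(-34 + H))
(R(o) + 1230)*(1080 - 864) + 1600 = (2*(-43)*(-34 - 43) + 1230)*(1080 - 864) + 1600 = (2*(-43)*(-77) + 1230)*216 + 1600 = (6622 + 1230)*216 + 1600 = 7852*216 + 1600 = 1696032 + 1600 = 1697632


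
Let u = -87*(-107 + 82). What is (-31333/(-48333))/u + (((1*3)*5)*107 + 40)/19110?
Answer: 1652649581/19132618050 ≈ 0.086379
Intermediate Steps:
u = 2175 (u = -87*(-25) = 2175)
(-31333/(-48333))/u + (((1*3)*5)*107 + 40)/19110 = -31333/(-48333)/2175 + (((1*3)*5)*107 + 40)/19110 = -31333*(-1/48333)*(1/2175) + ((3*5)*107 + 40)*(1/19110) = (31333/48333)*(1/2175) + (15*107 + 40)*(1/19110) = 31333/105124275 + (1605 + 40)*(1/19110) = 31333/105124275 + 1645*(1/19110) = 31333/105124275 + 47/546 = 1652649581/19132618050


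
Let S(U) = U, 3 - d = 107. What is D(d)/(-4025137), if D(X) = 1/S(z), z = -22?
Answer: 1/88553014 ≈ 1.1293e-8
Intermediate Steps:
d = -104 (d = 3 - 1*107 = 3 - 107 = -104)
D(X) = -1/22 (D(X) = 1/(-22) = -1/22)
D(d)/(-4025137) = -1/22/(-4025137) = -1/22*(-1/4025137) = 1/88553014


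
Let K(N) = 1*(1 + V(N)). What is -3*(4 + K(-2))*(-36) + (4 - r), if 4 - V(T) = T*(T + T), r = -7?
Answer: 119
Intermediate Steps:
V(T) = 4 - 2*T**2 (V(T) = 4 - T*(T + T) = 4 - T*2*T = 4 - 2*T**2)
K(N) = 5 - 2*N**2 (K(N) = 1*(1 + (4 - 2*N**2)) = 1*(5 - 2*N**2) = 5 - 2*N**2)
-3*(4 + K(-2))*(-36) + (4 - r) = -3*(4 + (5 - 2*(-2)**2))*(-36) + (4 - 1*(-7)) = -3*(4 + (5 - 2*4))*(-36) + (4 + 7) = -3*(4 + (5 - 8))*(-36) + 11 = -3*(4 - 3)*(-36) + 11 = -3*1*(-36) + 11 = -3*(-36) + 11 = 108 + 11 = 119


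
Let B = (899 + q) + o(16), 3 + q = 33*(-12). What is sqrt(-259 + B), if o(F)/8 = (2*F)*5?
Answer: 39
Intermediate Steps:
o(F) = 80*F (o(F) = 8*((2*F)*5) = 8*(10*F) = 80*F)
q = -399 (q = -3 + 33*(-12) = -3 - 396 = -399)
B = 1780 (B = (899 - 399) + 80*16 = 500 + 1280 = 1780)
sqrt(-259 + B) = sqrt(-259 + 1780) = sqrt(1521) = 39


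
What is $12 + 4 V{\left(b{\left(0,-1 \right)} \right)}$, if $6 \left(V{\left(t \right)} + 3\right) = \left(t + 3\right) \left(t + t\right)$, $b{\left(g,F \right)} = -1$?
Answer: $- \frac{8}{3} \approx -2.6667$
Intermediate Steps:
$V{\left(t \right)} = -3 + \frac{t \left(3 + t\right)}{3}$ ($V{\left(t \right)} = -3 + \frac{\left(t + 3\right) \left(t + t\right)}{6} = -3 + \frac{\left(3 + t\right) 2 t}{6} = -3 + \frac{2 t \left(3 + t\right)}{6} = -3 + \frac{t \left(3 + t\right)}{3}$)
$12 + 4 V{\left(b{\left(0,-1 \right)} \right)} = 12 + 4 \left(-3 - 1 + \frac{\left(-1\right)^{2}}{3}\right) = 12 + 4 \left(-3 - 1 + \frac{1}{3} \cdot 1\right) = 12 + 4 \left(-3 - 1 + \frac{1}{3}\right) = 12 + 4 \left(- \frac{11}{3}\right) = 12 - \frac{44}{3} = - \frac{8}{3}$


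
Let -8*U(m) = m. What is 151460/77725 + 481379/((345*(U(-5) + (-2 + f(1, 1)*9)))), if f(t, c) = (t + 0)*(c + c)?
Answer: 12250848172/142656465 ≈ 85.877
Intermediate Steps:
f(t, c) = 2*c*t (f(t, c) = t*(2*c) = 2*c*t)
U(m) = -m/8
151460/77725 + 481379/((345*(U(-5) + (-2 + f(1, 1)*9)))) = 151460/77725 + 481379/((345*(-⅛*(-5) + (-2 + (2*1*1)*9)))) = 151460*(1/77725) + 481379/((345*(5/8 + (-2 + 2*9)))) = 30292/15545 + 481379/((345*(5/8 + (-2 + 18)))) = 30292/15545 + 481379/((345*(5/8 + 16))) = 30292/15545 + 481379/((345*(133/8))) = 30292/15545 + 481379/(45885/8) = 30292/15545 + 481379*(8/45885) = 30292/15545 + 3851032/45885 = 12250848172/142656465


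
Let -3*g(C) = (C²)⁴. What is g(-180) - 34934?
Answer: -367332019200034934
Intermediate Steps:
g(C) = -C⁸/3
g(-180) - 34934 = -⅓*(-180)⁸ - 34934 = -⅓*1101996057600000000 - 34934 = -367332019200000000 - 34934 = -367332019200034934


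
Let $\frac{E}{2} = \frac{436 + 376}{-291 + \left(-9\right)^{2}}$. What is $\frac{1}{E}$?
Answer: $- \frac{15}{116} \approx -0.12931$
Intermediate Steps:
$E = - \frac{116}{15}$ ($E = 2 \frac{436 + 376}{-291 + \left(-9\right)^{2}} = 2 \frac{812}{-291 + 81} = 2 \frac{812}{-210} = 2 \cdot 812 \left(- \frac{1}{210}\right) = 2 \left(- \frac{58}{15}\right) = - \frac{116}{15} \approx -7.7333$)
$\frac{1}{E} = \frac{1}{- \frac{116}{15}} = - \frac{15}{116}$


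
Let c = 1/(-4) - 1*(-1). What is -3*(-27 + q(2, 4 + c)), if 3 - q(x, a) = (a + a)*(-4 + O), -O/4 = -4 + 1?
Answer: 300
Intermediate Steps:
c = ¾ (c = -¼ + 1 = ¾ ≈ 0.75000)
O = 12 (O = -4*(-4 + 1) = -4*(-3) = 12)
q(x, a) = 3 - 16*a (q(x, a) = 3 - (a + a)*(-4 + 12) = 3 - 2*a*8 = 3 - 16*a)
-3*(-27 + q(2, 4 + c)) = -3*(-27 + (3 - 16*(4 + ¾))) = -3*(-27 + (3 - 16*19/4)) = -3*(-27 + (3 - 76)) = -3*(-27 - 73) = -3*(-100) = 300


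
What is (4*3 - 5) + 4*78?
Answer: 319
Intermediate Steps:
(4*3 - 5) + 4*78 = (12 - 5) + 312 = 7 + 312 = 319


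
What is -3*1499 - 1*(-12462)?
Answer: 7965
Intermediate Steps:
-3*1499 - 1*(-12462) = -4497 + 12462 = 7965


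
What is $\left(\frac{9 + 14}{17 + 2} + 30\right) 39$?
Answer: $\frac{23127}{19} \approx 1217.2$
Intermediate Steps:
$\left(\frac{9 + 14}{17 + 2} + 30\right) 39 = \left(\frac{23}{19} + 30\right) 39 = \frac{593}{19} \cdot 39 = \frac{23127}{19}$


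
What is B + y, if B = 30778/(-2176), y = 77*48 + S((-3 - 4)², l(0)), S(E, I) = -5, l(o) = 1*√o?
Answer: 4000419/1088 ≈ 3676.9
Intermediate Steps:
l(o) = √o
y = 3691 (y = 77*48 - 5 = 3696 - 5 = 3691)
B = -15389/1088 (B = 30778*(-1/2176) = -15389/1088 ≈ -14.144)
B + y = -15389/1088 + 3691 = 4000419/1088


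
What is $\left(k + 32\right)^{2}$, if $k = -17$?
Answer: $225$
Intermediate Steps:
$\left(k + 32\right)^{2} = \left(-17 + 32\right)^{2} = 15^{2} = 225$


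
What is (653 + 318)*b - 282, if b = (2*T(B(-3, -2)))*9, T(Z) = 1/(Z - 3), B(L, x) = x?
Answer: -18888/5 ≈ -3777.6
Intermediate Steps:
T(Z) = 1/(-3 + Z)
b = -18/5 (b = (2/(-3 - 2))*9 = (2/(-5))*9 = (2*(-⅕))*9 = -⅖*9 = -18/5 ≈ -3.6000)
(653 + 318)*b - 282 = (653 + 318)*(-18/5) - 282 = 971*(-18/5) - 282 = -17478/5 - 282 = -18888/5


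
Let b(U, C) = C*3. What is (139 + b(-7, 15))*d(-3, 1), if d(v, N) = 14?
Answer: 2576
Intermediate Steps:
b(U, C) = 3*C
(139 + b(-7, 15))*d(-3, 1) = (139 + 3*15)*14 = (139 + 45)*14 = 184*14 = 2576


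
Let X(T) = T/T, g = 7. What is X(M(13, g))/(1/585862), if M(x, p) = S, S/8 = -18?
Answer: 585862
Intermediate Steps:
S = -144 (S = 8*(-18) = -144)
M(x, p) = -144
X(T) = 1
X(M(13, g))/(1/585862) = 1/1/585862 = 1/(1/585862) = 1*585862 = 585862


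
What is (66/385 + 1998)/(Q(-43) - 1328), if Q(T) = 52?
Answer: -17484/11165 ≈ -1.5660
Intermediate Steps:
(66/385 + 1998)/(Q(-43) - 1328) = (66/385 + 1998)/(52 - 1328) = (66*(1/385) + 1998)/(-1276) = (6/35 + 1998)*(-1/1276) = (69936/35)*(-1/1276) = -17484/11165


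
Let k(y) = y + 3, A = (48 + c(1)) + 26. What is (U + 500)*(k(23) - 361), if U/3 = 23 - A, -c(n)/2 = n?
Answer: -118255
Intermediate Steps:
c(n) = -2*n
A = 72 (A = (48 - 2*1) + 26 = (48 - 2) + 26 = 46 + 26 = 72)
k(y) = 3 + y
U = -147 (U = 3*(23 - 1*72) = 3*(23 - 72) = 3*(-49) = -147)
(U + 500)*(k(23) - 361) = (-147 + 500)*((3 + 23) - 361) = 353*(26 - 361) = 353*(-335) = -118255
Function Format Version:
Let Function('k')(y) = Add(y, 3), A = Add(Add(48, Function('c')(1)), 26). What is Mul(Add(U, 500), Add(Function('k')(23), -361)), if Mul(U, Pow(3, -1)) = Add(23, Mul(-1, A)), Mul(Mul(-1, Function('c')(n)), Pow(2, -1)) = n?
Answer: -118255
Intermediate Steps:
Function('c')(n) = Mul(-2, n)
A = 72 (A = Add(Add(48, Mul(-2, 1)), 26) = Add(Add(48, -2), 26) = Add(46, 26) = 72)
Function('k')(y) = Add(3, y)
U = -147 (U = Mul(3, Add(23, Mul(-1, 72))) = Mul(3, Add(23, -72)) = Mul(3, -49) = -147)
Mul(Add(U, 500), Add(Function('k')(23), -361)) = Mul(Add(-147, 500), Add(Add(3, 23), -361)) = Mul(353, Add(26, -361)) = Mul(353, -335) = -118255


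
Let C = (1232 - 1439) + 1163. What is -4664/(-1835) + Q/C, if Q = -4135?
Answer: -3128941/1754260 ≈ -1.7836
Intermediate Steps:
C = 956 (C = -207 + 1163 = 956)
-4664/(-1835) + Q/C = -4664/(-1835) - 4135/956 = -4664*(-1/1835) - 4135*1/956 = 4664/1835 - 4135/956 = -3128941/1754260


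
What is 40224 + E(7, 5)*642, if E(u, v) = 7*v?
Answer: 62694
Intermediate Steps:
40224 + E(7, 5)*642 = 40224 + (7*5)*642 = 40224 + 35*642 = 40224 + 22470 = 62694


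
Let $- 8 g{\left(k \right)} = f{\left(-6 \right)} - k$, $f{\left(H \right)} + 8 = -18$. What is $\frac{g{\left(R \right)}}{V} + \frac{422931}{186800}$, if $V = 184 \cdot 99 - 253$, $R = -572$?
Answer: $\frac{7584360453}{3355488400} \approx 2.2603$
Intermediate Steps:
$f{\left(H \right)} = -26$ ($f{\left(H \right)} = -8 - 18 = -26$)
$g{\left(k \right)} = \frac{13}{4} + \frac{k}{8}$ ($g{\left(k \right)} = - \frac{-26 - k}{8} = \frac{13}{4} + \frac{k}{8}$)
$V = 17963$ ($V = 18216 - 253 = 17963$)
$\frac{g{\left(R \right)}}{V} + \frac{422931}{186800} = \frac{\frac{13}{4} + \frac{1}{8} \left(-572\right)}{17963} + \frac{422931}{186800} = \left(\frac{13}{4} - \frac{143}{2}\right) \frac{1}{17963} + 422931 \cdot \frac{1}{186800} = \left(- \frac{273}{4}\right) \frac{1}{17963} + \frac{422931}{186800} = - \frac{273}{71852} + \frac{422931}{186800} = \frac{7584360453}{3355488400}$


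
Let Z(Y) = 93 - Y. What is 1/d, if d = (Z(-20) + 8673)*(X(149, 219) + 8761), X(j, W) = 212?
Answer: 1/78836778 ≈ 1.2684e-8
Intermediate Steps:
d = 78836778 (d = ((93 - 1*(-20)) + 8673)*(212 + 8761) = ((93 + 20) + 8673)*8973 = (113 + 8673)*8973 = 8786*8973 = 78836778)
1/d = 1/78836778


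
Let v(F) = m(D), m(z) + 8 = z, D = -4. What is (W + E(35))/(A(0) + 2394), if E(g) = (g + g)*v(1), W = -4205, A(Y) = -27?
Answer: -5045/2367 ≈ -2.1314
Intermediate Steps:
m(z) = -8 + z
v(F) = -12 (v(F) = -8 - 4 = -12)
E(g) = -24*g (E(g) = (g + g)*(-12) = (2*g)*(-12) = -24*g)
(W + E(35))/(A(0) + 2394) = (-4205 - 24*35)/(-27 + 2394) = (-4205 - 840)/2367 = -5045*1/2367 = -5045/2367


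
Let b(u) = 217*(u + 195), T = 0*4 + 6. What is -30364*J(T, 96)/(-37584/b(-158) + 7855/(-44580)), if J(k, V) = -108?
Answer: -234754678363968/347712503 ≈ -6.7514e+5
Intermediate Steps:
T = 6 (T = 0 + 6 = 6)
b(u) = 42315 + 217*u (b(u) = 217*(195 + u) = 42315 + 217*u)
-30364*J(T, 96)/(-37584/b(-158) + 7855/(-44580)) = -30364*(-108/(-37584/(42315 + 217*(-158)) + 7855/(-44580))) = -30364*(-108/(-37584/(42315 - 34286) + 7855*(-1/44580))) = -30364*(-108/(-37584/8029 - 1571/8916)) = -30364/((-347712503/71586564*(-1/108))) = -30364/347712503/7731348912 = -30364*7731348912/347712503 = -234754678363968/347712503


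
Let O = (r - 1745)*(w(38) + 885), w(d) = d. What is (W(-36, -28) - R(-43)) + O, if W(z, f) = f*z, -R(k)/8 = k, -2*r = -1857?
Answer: -1505931/2 ≈ -7.5297e+5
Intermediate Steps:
r = 1857/2 (r = -½*(-1857) = 1857/2 ≈ 928.50)
R(k) = -8*k
O = -1507259/2 (O = (1857/2 - 1745)*(38 + 885) = -1633/2*923 = -1507259/2 ≈ -7.5363e+5)
(W(-36, -28) - R(-43)) + O = (-28*(-36) - (-8)*(-43)) - 1507259/2 = (1008 - 1*344) - 1507259/2 = (1008 - 344) - 1507259/2 = 664 - 1507259/2 = -1505931/2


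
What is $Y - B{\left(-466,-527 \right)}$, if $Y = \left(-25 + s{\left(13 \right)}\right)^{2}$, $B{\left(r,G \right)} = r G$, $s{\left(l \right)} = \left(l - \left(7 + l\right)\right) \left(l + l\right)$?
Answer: $-202733$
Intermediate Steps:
$s{\left(l \right)} = - 14 l$ ($s{\left(l \right)} = - 7 \cdot 2 l = - 14 l$)
$B{\left(r,G \right)} = G r$
$Y = 42849$ ($Y = \left(-25 - 182\right)^{2} = \left(-207\right)^{2} = 42849$)
$Y - B{\left(-466,-527 \right)} = 42849 - \left(-527\right) \left(-466\right) = 42849 - 245582 = -202733$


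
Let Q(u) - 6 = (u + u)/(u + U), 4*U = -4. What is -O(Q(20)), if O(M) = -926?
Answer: 926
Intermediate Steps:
U = -1 (U = (1/4)*(-4) = -1)
Q(u) = 6 + 2*u/(-1 + u) (Q(u) = 6 + (u + u)/(u - 1) = 6 + (2*u)/(-1 + u) = 6 + 2*u/(-1 + u))
-O(Q(20)) = -1*(-926) = 926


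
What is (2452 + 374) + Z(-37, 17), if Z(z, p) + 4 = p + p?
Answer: 2856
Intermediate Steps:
Z(z, p) = -4 + 2*p (Z(z, p) = -4 + (p + p) = -4 + 2*p)
(2452 + 374) + Z(-37, 17) = (2452 + 374) + (-4 + 2*17) = 2826 + (-4 + 34) = 2826 + 30 = 2856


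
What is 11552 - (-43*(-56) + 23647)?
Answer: -14503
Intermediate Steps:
11552 - (-43*(-56) + 23647) = 11552 - (2408 + 23647) = 11552 - 1*26055 = 11552 - 26055 = -14503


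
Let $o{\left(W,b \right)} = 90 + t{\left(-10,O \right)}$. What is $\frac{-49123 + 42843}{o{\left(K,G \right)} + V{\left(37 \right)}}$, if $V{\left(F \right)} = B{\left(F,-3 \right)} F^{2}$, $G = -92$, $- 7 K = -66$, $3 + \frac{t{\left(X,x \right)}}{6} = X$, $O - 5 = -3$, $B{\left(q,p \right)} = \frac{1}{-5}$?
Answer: $\frac{31400}{1309} \approx 23.988$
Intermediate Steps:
$B{\left(q,p \right)} = - \frac{1}{5}$
$O = 2$ ($O = 5 - 3 = 2$)
$t{\left(X,x \right)} = -18 + 6 X$
$K = \frac{66}{7}$ ($K = \left(- \frac{1}{7}\right) \left(-66\right) = \frac{66}{7} \approx 9.4286$)
$o{\left(W,b \right)} = 12$ ($o{\left(W,b \right)} = 90 + \left(-18 + 6 \left(-10\right)\right) = 90 - 78 = 12$)
$V{\left(F \right)} = - \frac{F^{2}}{5}$
$\frac{-49123 + 42843}{o{\left(K,G \right)} + V{\left(37 \right)}} = \frac{-49123 + 42843}{12 - \frac{37^{2}}{5}} = - \frac{6280}{12 - \frac{1369}{5}} = - \frac{6280}{- \frac{1309}{5}} = \left(-6280\right) \left(- \frac{5}{1309}\right) = \frac{31400}{1309}$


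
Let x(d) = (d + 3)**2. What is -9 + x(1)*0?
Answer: -9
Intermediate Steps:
x(d) = (3 + d)**2
-9 + x(1)*0 = -9 + (3 + 1)**2*0 = -9 + 4**2*0 = -9 + 16*0 = -9 + 0 = -9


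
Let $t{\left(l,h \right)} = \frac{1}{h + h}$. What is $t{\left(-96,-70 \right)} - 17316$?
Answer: $- \frac{2424241}{140} \approx -17316.0$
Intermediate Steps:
$t{\left(l,h \right)} = \frac{1}{2 h}$
$t{\left(-96,-70 \right)} - 17316 = \frac{1}{2 \left(-70\right)} - 17316 = \frac{1}{2} \left(- \frac{1}{70}\right) - 17316 = - \frac{1}{140} - 17316 = - \frac{2424241}{140}$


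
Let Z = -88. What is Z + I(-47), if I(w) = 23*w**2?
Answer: 50719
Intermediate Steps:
Z + I(-47) = -88 + 23*(-47)**2 = -88 + 23*2209 = -88 + 50807 = 50719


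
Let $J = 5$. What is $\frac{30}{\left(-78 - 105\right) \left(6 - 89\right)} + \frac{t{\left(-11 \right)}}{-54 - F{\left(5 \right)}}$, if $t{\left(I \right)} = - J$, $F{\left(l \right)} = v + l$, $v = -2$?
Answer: $\frac{25885}{288591} \approx 0.089694$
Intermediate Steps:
$F{\left(l \right)} = -2 + l$
$t{\left(I \right)} = -5$ ($t{\left(I \right)} = \left(-1\right) 5 = -5$)
$\frac{30}{\left(-78 - 105\right) \left(6 - 89\right)} + \frac{t{\left(-11 \right)}}{-54 - F{\left(5 \right)}} = \frac{30}{\left(-78 - 105\right) \left(6 - 89\right)} - \frac{5}{-54 - \left(-2 + 5\right)} = \frac{30}{\left(-183\right) \left(-83\right)} - \frac{5}{-54 - 3} = \frac{30}{15189} - \frac{5}{-54 - 3} = 30 \cdot \frac{1}{15189} - \frac{5}{-57} = \frac{10}{5063} - - \frac{5}{57} = \frac{10}{5063} + \frac{5}{57} = \frac{25885}{288591}$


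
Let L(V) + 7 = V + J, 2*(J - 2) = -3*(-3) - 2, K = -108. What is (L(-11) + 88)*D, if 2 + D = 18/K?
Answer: -1963/12 ≈ -163.58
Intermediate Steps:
J = 11/2 (J = 2 + (-3*(-3) - 2)/2 = 2 + (9 - 2)/2 = 2 + (½)*7 = 2 + 7/2 = 11/2 ≈ 5.5000)
L(V) = -3/2 + V (L(V) = -7 + (V + 11/2) = -7 + (11/2 + V) = -3/2 + V)
D = -13/6 (D = -2 + 18/(-108) = -2 + 18*(-1/108) = -2 - ⅙ = -13/6 ≈ -2.1667)
(L(-11) + 88)*D = ((-3/2 - 11) + 88)*(-13/6) = (-25/2 + 88)*(-13/6) = (151/2)*(-13/6) = -1963/12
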